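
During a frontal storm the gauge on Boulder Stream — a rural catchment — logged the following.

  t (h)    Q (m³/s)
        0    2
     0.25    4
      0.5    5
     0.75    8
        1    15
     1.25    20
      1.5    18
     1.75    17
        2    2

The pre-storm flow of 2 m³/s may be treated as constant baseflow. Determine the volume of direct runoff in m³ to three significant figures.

Direct-runoff ordinates (Q − Q_b): 0.0, 2.0, 3.0, 6.0, 13.0, 18.0, 16.0, 15.0, 0.0 m³/s.
ΣQ_DR = 73.00 m³/s.
With Δt = 0.25 h = 900 s, V = ΣQ_DR · Δt = 73.00 × 900 = 65700 m³.

V ≈ 65700 m³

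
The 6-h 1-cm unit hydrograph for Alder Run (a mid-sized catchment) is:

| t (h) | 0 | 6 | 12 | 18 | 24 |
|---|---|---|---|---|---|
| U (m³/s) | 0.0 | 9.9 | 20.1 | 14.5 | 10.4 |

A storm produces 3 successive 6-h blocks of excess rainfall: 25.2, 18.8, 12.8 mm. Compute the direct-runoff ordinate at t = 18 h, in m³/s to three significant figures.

Q ≈ 87.0 m³/s

By discrete convolution, Q_j = Σ (P_i / 10 mm) · U_{j−i}.
At t = 18 h (j=3): Q = (25.2/10)·14.5 + (18.8/10)·20.1 + (12.8/10)·9.9 = 87.0 m³/s.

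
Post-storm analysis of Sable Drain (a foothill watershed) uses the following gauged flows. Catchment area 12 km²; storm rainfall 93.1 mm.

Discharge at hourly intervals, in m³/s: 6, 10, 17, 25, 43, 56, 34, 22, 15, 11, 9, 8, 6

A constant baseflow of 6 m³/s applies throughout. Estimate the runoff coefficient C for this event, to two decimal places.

ΣQ_DR = 184.0 m³/s; V = ΣQ_DR·Δt = 6.624 × 10^5 m³.
Runoff depth d = V / A = 55.20 mm.
C = d / P = 55.20 / 93.1 = 0.59.

C ≈ 0.59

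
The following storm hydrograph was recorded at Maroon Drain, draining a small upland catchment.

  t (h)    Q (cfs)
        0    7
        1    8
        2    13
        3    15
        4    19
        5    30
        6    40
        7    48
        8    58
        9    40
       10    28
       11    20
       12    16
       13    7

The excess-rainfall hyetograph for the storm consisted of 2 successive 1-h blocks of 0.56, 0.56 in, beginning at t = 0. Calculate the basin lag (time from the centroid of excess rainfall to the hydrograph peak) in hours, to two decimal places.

t_L ≈ 7.00 h

Centroid of excess rainfall: t_c = Σ P_i·t̄_i / ΣP_i = 1.0000 h (block centres at 0.5, 1.5 h).
Hydrograph peak occurs at t = 8 h, so basin lag t_L = 8 − 1.0000 = 7.00 h.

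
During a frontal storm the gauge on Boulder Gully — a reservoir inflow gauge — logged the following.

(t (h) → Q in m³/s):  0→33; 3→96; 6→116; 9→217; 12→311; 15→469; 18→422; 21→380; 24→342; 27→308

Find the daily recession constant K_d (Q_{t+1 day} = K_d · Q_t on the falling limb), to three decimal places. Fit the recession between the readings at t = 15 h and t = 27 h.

K_d ≈ 0.431

Between t = 15 h and t = 27 h the flow falls from 469 to 308 m³/s over 4×3 h = 12 h.
Per-interval ratio K = (308/469)^(1/4) = 0.9002; K_d = K^(24/3) = 0.431.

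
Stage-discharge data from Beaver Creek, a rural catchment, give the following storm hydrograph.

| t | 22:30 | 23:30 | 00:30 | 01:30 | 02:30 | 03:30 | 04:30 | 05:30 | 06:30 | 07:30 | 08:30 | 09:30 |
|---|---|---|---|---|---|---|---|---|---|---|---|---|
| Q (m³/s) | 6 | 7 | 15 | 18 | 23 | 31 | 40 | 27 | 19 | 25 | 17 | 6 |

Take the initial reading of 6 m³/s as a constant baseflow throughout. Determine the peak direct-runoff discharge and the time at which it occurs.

Q_p = 34.0 m³/s at t = 04:30

Subtracting baseflow gives direct-runoff ordinates: 0.0, 1.0, 9.0, 12.0, 17.0, 25.0, 34.0, 21.0, 13.0, 19.0, 11.0, 0.0 m³/s.
The maximum is 34.0 m³/s, occurring at the reading for t = 04:30.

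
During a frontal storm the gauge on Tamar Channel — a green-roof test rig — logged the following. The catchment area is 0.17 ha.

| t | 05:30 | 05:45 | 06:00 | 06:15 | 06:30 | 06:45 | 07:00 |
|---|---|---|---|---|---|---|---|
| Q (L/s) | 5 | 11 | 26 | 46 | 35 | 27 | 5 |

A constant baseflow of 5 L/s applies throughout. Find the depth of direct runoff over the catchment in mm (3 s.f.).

Direct runoff: 0.0, 6.0, 21.0, 41.0, 30.0, 22.0, 0.0 L/s; ΣQ_DR = 120.0 L/s.
V = ΣQ_DR · Δt = 120.0 × 900 s = 1.080 × 10^5 L.
Over A = 0.17 ha, depth = V / A = 63.5 mm.

d ≈ 63.5 mm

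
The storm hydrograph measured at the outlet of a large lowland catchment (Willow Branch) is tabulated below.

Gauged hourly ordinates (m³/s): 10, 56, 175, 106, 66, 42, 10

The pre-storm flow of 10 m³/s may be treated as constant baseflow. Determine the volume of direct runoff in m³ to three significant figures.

Direct-runoff ordinates (Q − Q_b): 0.0, 46.0, 165.0, 96.0, 56.0, 32.0, 0.0 m³/s.
ΣQ_DR = 395.0 m³/s.
With Δt = 1 h = 3600 s, V = ΣQ_DR · Δt = 395.0 × 3600 = 1.42 × 10^6 m³.

V ≈ 1.42 × 10^6 m³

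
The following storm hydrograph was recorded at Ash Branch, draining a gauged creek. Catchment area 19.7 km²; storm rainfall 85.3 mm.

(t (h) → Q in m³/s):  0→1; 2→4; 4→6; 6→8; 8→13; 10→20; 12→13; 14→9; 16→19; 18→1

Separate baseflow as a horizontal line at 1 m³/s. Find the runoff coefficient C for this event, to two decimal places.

ΣQ_DR = 84.00 m³/s; V = ΣQ_DR·Δt = 6.048 × 10^5 m³.
Runoff depth d = V / A = 30.70 mm.
C = d / P = 30.70 / 85.3 = 0.36.

C ≈ 0.36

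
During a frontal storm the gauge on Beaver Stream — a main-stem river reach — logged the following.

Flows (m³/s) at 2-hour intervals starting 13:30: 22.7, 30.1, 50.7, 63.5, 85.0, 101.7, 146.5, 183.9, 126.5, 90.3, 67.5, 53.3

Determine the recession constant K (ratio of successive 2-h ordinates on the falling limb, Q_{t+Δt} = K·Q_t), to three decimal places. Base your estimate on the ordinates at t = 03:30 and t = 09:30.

K ≈ 0.716

Using the recession-limb readings at t = 03:30 and t = 09:30: Q falls from 183.9 to 67.5 m³/s over 3 intervals.
K = (Q₂/Q₁)^(1/3) = (67.5/183.9)^(1/3) = 0.716.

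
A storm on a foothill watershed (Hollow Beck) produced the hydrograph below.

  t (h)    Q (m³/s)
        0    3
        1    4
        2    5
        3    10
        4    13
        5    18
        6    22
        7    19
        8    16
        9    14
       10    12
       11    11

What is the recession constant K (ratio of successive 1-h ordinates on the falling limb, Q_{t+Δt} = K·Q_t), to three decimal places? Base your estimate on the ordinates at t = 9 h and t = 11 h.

K ≈ 0.886

Using the recession-limb readings at t = 9 h and t = 11 h: Q falls from 14 to 11 m³/s over 2 intervals.
K = (Q₂/Q₁)^(1/2) = (11/14)^(1/2) = 0.886.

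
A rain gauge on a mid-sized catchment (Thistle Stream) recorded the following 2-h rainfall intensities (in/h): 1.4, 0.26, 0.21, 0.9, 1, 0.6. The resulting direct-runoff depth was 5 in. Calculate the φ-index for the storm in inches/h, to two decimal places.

Only the 4 blocks with intensity above φ contribute runoff: 1.4, 0.9, 1, 0.6 in/h.
Σ(I−φ)·Δt = d  ⇒  (1.4+0.9+1+0.6 − 4φ)·2 = 5
φ = (3.900 − 5/2) / 4 = 0.35 in/h.

φ ≈ 0.35 in/h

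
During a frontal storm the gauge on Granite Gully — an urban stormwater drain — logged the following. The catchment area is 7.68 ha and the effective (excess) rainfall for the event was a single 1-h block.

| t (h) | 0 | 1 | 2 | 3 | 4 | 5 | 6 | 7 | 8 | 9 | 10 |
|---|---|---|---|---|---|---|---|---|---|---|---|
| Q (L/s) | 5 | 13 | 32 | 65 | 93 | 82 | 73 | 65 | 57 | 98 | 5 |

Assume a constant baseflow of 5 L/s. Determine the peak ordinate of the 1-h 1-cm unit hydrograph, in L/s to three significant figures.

Direct runoff: 0.0, 8.0, 27.0, 60.0, 88.0, 77.0, 68.0, 60.0, 52.0, 93.0, 0.0 L/s; ΣQ_DR = 533.0 L/s, peak = 93.0 L/s.
Runoff depth d = ΣQ_DR·Δt / A = 533.0 × 3600 / (7.68 ha) = 24.98 mm.
The 1-cm UH is the DRH scaled by (10 mm)/d, so U_p = 93.0 × 10/24.98 = 37.2 L/s.

U_p ≈ 37.2 L/s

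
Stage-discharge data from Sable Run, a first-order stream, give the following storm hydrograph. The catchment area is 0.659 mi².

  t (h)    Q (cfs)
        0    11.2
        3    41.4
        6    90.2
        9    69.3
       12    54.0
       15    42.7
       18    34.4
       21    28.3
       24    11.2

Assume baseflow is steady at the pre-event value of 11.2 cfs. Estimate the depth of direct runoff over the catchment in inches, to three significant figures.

Direct runoff: 0.0, 30.2, 79.0, 58.1, 42.8, 31.5, 23.2, 17.1, 0.0 cfs; ΣQ_DR = 281.9 cfs.
V = ΣQ_DR · Δt = 281.9 × 10800 s = 3.045 × 10^6 ft³.
Over A = 0.659 mi², depth = V / A = 1.99 in.

d ≈ 1.99 in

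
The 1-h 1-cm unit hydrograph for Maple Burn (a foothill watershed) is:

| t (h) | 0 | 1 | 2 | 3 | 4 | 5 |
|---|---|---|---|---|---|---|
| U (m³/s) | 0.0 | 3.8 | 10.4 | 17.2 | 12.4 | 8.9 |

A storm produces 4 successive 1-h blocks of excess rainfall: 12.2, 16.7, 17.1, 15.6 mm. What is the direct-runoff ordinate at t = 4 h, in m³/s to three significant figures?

Q ≈ 67.6 m³/s

By discrete convolution, Q_j = Σ (P_i / 10 mm) · U_{j−i}.
At t = 4 h (j=4): Q = (12.2/10)·12.4 + (16.7/10)·17.2 + (17.1/10)·10.4 + (15.6/10)·3.8 = 67.6 m³/s.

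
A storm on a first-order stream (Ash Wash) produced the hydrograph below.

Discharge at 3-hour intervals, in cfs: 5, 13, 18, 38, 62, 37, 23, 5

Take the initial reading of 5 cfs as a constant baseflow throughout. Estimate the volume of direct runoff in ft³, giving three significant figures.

Direct-runoff ordinates (Q − Q_b): 0.0, 8.0, 13.0, 33.0, 57.0, 32.0, 18.0, 0.0 cfs.
ΣQ_DR = 161.0 cfs.
With Δt = 3 h = 10800 s, V = ΣQ_DR · Δt = 161.0 × 10800 = 1.74 × 10^6 ft³.

V ≈ 1.74 × 10^6 ft³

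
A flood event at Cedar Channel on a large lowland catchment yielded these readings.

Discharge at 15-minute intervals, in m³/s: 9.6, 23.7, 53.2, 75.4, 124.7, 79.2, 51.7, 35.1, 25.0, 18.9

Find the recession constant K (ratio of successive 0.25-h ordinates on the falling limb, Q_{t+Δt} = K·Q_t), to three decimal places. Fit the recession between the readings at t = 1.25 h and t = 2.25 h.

K ≈ 0.699

Using the recession-limb readings at t = 1.25 h and t = 2.25 h: Q falls from 79.2 to 18.9 m³/s over 4 intervals.
K = (Q₂/Q₁)^(1/4) = (18.9/79.2)^(1/4) = 0.699.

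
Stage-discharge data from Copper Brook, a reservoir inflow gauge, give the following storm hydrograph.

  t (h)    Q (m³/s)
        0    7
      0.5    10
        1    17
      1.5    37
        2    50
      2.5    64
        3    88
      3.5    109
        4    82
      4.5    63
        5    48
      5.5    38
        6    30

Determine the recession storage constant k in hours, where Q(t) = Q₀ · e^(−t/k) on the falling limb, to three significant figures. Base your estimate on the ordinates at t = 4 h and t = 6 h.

k ≈ 1.99 h

On the falling limb, Q drops from 82 to 30 m³/s between t = 4 h and t = 6 h (Δt = 2 h).
k = −Δt / ln(Q₂/Q₁) = −2 / ln(30/82) = 1.99 h.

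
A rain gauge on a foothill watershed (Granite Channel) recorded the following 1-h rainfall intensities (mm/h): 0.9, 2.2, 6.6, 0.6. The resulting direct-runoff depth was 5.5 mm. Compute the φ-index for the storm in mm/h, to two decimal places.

φ ≈ 1.65 mm/h

Only the 2 blocks with intensity above φ contribute runoff: 2.2, 6.6 mm/h.
Σ(I−φ)·Δt = d  ⇒  (2.2+6.6 − 2φ)·1 = 5.5
φ = (8.800 − 5.5/1) / 2 = 1.65 mm/h.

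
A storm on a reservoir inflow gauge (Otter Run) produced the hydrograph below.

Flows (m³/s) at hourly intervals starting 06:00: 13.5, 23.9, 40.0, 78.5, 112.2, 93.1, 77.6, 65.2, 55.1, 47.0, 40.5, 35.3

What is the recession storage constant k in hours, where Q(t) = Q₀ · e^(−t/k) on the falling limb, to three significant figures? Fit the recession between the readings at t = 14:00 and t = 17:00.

k ≈ 6.74 h

On the falling limb, Q drops from 55.1 to 35.3 m³/s between t = 14:00 and t = 17:00 (Δt = 3 h).
k = −Δt / ln(Q₂/Q₁) = −3 / ln(35.3/55.1) = 6.74 h.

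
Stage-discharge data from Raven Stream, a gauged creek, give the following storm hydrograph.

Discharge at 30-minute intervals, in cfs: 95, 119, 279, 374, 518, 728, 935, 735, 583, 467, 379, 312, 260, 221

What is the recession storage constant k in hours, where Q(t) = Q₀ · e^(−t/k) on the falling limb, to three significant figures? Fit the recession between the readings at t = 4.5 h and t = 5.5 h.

k ≈ 2.48 h

On the falling limb, Q drops from 467 to 312 cfs between t = 4.5 h and t = 5.5 h (Δt = 1 h).
k = −Δt / ln(Q₂/Q₁) = −1 / ln(312/467) = 2.48 h.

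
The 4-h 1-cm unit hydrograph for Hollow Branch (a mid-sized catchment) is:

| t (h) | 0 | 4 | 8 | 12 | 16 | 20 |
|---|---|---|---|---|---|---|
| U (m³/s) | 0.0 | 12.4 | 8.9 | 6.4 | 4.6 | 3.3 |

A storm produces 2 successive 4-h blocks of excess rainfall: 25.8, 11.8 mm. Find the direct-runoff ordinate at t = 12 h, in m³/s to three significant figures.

Q ≈ 27.0 m³/s

By discrete convolution, Q_j = Σ (P_i / 10 mm) · U_{j−i}.
At t = 12 h (j=3): Q = (25.8/10)·6.4 + (11.8/10)·8.9 = 27.0 m³/s.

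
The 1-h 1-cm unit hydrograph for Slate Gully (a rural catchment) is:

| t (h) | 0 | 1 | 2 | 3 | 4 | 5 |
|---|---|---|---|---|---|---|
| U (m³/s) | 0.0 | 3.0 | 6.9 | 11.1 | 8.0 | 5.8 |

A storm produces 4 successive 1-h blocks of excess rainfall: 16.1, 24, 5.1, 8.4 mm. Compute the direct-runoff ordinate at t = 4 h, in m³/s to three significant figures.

By discrete convolution, Q_j = Σ (P_i / 10 mm) · U_{j−i}.
At t = 4 h (j=4): Q = (16.1/10)·8.0 + (24/10)·11.1 + (5.1/10)·6.9 + (8.4/10)·3.0 = 45.6 m³/s.

Q ≈ 45.6 m³/s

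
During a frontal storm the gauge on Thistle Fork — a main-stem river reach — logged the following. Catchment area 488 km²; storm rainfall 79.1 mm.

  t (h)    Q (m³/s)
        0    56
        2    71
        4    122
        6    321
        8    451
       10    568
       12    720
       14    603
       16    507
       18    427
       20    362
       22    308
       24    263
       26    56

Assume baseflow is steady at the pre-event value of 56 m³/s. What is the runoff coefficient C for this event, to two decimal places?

C ≈ 0.76

ΣQ_DR = 4051 m³/s; V = ΣQ_DR·Δt = 2.917 × 10^7 m³.
Runoff depth d = V / A = 59.77 mm.
C = d / P = 59.77 / 79.1 = 0.76.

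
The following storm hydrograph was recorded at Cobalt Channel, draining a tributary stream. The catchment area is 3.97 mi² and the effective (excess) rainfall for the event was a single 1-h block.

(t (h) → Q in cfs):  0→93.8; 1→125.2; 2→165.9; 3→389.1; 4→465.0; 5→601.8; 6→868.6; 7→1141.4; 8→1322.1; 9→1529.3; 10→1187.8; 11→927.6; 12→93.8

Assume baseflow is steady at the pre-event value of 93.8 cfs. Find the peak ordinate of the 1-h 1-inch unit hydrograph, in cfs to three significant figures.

Direct runoff: 0.0, 31.4, 72.1, 295.3, 371.2, 508.0, 774.8, 1047.6, 1228.3, 1435.5, 1094.0, 833.8, 0.0 cfs; ΣQ_DR = 7692 cfs, peak = 1435.5 cfs.
Runoff depth d = ΣQ_DR·Δt / A = 7692 × 3600 / (3.97 mi²) = 3.002 in.
The 1-inch UH is the DRH scaled by (1 in)/d, so U_p = 1435.5 × 1/3.002 = 478 cfs.

U_p ≈ 478 cfs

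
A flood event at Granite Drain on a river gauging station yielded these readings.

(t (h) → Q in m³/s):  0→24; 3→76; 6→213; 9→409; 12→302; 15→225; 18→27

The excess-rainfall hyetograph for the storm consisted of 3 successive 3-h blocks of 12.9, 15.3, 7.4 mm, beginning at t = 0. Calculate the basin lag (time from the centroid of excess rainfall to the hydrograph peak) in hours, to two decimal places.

Centroid of excess rainfall: t_c = Σ P_i·t̄_i / ΣP_i = 4.0365 h (block centres at 1.5, 4.5, 7.5 h).
Hydrograph peak occurs at t = 9 h, so basin lag t_L = 9 − 4.0365 = 4.96 h.

t_L ≈ 4.96 h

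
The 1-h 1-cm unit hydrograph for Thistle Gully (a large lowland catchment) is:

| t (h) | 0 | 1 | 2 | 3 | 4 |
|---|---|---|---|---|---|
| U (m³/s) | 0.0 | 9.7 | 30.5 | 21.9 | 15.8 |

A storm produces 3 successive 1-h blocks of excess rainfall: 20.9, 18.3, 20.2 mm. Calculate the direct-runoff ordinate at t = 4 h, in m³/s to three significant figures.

By discrete convolution, Q_j = Σ (P_i / 10 mm) · U_{j−i}.
At t = 4 h (j=4): Q = (20.9/10)·15.8 + (18.3/10)·21.9 + (20.2/10)·30.5 = 135 m³/s.

Q ≈ 135 m³/s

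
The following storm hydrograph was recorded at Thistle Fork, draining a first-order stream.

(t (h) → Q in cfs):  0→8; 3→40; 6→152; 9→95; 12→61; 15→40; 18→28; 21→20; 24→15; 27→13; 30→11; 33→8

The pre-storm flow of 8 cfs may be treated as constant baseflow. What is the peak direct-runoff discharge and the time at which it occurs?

Q_p = 144.0 cfs at t = 6 h

Subtracting baseflow gives direct-runoff ordinates: 0.0, 32.0, 144.0, 87.0, 53.0, 32.0, 20.0, 12.0, 7.0, 5.0, 3.0, 0.0 cfs.
The maximum is 144.0 cfs, occurring at the reading for t = 6 h.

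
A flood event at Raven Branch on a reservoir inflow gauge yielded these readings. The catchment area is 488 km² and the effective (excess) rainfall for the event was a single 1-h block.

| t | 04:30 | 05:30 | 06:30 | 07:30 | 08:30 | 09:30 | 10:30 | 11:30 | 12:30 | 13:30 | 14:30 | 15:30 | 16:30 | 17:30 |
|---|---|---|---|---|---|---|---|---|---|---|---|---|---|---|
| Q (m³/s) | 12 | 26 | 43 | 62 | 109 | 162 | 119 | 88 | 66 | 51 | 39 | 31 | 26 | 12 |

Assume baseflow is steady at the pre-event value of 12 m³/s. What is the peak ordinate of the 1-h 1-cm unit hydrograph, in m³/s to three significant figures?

U_p ≈ 300 m³/s

Direct runoff: 0.0, 14.0, 31.0, 50.0, 97.0, 150.0, 107.0, 76.0, 54.0, 39.0, 27.0, 19.0, 14.0, 0.0 m³/s; ΣQ_DR = 678.0 m³/s, peak = 150.0 m³/s.
Runoff depth d = ΣQ_DR·Δt / A = 678.0 × 3600 / (488 km²) = 5.002 mm.
The 1-cm UH is the DRH scaled by (10 mm)/d, so U_p = 150.0 × 10/5.002 = 300 m³/s.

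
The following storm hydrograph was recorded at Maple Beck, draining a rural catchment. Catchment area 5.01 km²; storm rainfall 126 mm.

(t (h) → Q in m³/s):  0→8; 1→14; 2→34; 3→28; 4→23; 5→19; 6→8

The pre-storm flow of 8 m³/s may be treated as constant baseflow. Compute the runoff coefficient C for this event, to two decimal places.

C ≈ 0.44

ΣQ_DR = 78.00 m³/s; V = ΣQ_DR·Δt = 2.808 × 10^5 m³.
Runoff depth d = V / A = 56.05 mm.
C = d / P = 56.05 / 126 = 0.44.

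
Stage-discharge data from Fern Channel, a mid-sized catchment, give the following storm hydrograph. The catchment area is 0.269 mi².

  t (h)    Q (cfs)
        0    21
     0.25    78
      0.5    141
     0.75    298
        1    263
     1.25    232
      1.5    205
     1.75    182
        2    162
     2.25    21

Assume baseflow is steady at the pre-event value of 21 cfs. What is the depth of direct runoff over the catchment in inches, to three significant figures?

d ≈ 2.01 in

Direct runoff: 0.0, 57.0, 120.0, 277.0, 242.0, 211.0, 184.0, 161.0, 141.0, 0.0 cfs; ΣQ_DR = 1393 cfs.
V = ΣQ_DR · Δt = 1393 × 900 s = 1.254 × 10^6 ft³.
Over A = 0.269 mi², depth = V / A = 2.01 in.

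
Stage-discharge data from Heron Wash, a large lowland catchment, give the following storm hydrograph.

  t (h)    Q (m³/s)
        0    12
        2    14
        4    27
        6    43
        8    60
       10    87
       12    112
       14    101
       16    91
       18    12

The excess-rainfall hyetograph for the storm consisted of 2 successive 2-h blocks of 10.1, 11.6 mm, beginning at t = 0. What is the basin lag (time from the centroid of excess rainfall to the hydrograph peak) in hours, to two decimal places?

t_L ≈ 9.93 h

Centroid of excess rainfall: t_c = Σ P_i·t̄_i / ΣP_i = 2.0691 h (block centres at 1, 3 h).
Hydrograph peak occurs at t = 12 h, so basin lag t_L = 12 − 2.0691 = 9.93 h.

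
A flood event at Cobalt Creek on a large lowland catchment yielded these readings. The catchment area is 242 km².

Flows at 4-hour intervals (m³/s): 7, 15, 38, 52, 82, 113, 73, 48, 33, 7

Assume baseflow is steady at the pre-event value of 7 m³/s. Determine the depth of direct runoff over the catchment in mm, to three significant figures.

Direct runoff: 0.0, 8.0, 31.0, 45.0, 75.0, 106.0, 66.0, 41.0, 26.0, 0.0 m³/s; ΣQ_DR = 398.0 m³/s.
V = ΣQ_DR · Δt = 398.0 × 14400 s = 5.731 × 10^6 m³.
Over A = 242 km², depth = V / A = 23.7 mm.

d ≈ 23.7 mm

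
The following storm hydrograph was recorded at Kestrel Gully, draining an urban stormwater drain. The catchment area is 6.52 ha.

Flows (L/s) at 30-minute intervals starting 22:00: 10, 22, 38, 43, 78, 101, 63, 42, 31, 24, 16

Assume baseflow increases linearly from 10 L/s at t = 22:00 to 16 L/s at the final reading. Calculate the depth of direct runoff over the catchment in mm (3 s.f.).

d ≈ 8.97 mm

Direct runoff: 0.00, 11.40, 26.80, 31.20, 65.60, 88.00, 49.40, 27.80, 16.20, 8.60, 0.00 L/s; ΣQ_DR = 325.0 L/s.
V = ΣQ_DR · Δt = 325.0 × 1800 s = 5.850 × 10^5 L.
Over A = 6.52 ha, depth = V / A = 8.97 mm.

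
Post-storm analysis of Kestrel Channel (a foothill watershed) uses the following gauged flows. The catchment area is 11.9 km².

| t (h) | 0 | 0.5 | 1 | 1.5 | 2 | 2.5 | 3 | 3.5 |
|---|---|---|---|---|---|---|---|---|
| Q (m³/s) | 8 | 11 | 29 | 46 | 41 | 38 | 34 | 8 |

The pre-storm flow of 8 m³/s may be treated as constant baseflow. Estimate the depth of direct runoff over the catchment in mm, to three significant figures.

d ≈ 22.8 mm

Direct runoff: 0.0, 3.0, 21.0, 38.0, 33.0, 30.0, 26.0, 0.0 m³/s; ΣQ_DR = 151.0 m³/s.
V = ΣQ_DR · Δt = 151.0 × 1800 s = 2.718 × 10^5 m³.
Over A = 11.9 km², depth = V / A = 22.8 mm.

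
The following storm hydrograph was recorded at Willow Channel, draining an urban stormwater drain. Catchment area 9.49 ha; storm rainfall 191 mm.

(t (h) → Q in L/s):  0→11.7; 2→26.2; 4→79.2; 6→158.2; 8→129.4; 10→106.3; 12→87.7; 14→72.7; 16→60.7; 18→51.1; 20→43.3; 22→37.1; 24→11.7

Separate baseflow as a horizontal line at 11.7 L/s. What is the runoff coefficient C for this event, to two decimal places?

ΣQ_DR = 723.2 L/s; V = ΣQ_DR·Δt = 5.207 × 10^6 L.
Runoff depth d = V / A = 54.87 mm.
C = d / P = 54.87 / 191 = 0.29.

C ≈ 0.29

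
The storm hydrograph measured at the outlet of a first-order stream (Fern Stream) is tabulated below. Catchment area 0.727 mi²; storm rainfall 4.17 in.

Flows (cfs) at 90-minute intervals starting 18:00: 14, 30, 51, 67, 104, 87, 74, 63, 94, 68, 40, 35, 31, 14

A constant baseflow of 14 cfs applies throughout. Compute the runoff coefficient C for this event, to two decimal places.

C ≈ 0.44

ΣQ_DR = 576.0 cfs; V = ΣQ_DR·Δt = 3.110 × 10^6 ft³.
Runoff depth d = V / A = 1.842 in.
C = d / P = 1.842 / 4.17 = 0.44.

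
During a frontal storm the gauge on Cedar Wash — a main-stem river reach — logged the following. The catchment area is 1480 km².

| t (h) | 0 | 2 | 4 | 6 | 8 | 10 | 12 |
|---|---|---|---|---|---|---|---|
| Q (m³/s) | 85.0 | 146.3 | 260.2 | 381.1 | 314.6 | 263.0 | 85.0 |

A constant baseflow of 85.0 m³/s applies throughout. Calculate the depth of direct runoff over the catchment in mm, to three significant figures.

Direct runoff: 0.0, 61.3, 175.2, 296.1, 229.6, 178.0, 0.0 m³/s; ΣQ_DR = 940.2 m³/s.
V = ΣQ_DR · Δt = 940.2 × 7200 s = 6.769 × 10^6 m³.
Over A = 1480 km², depth = V / A = 4.57 mm.

d ≈ 4.57 mm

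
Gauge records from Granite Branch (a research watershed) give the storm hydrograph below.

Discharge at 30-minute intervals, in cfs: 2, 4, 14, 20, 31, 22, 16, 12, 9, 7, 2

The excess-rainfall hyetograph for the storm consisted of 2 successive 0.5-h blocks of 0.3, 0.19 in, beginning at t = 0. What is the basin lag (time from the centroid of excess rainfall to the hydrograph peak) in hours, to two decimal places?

Centroid of excess rainfall: t_c = Σ P_i·t̄_i / ΣP_i = 0.4439 h (block centres at 0.25, 0.75 h).
Hydrograph peak occurs at t = 2 h, so basin lag t_L = 2 − 0.4439 = 1.56 h.

t_L ≈ 1.56 h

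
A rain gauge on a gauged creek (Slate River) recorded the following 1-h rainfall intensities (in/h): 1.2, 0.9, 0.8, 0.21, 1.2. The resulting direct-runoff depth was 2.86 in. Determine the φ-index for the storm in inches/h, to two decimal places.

Only the 4 blocks with intensity above φ contribute runoff: 1.2, 0.9, 0.8, 1.2 in/h.
Σ(I−φ)·Δt = d  ⇒  (1.2+0.9+0.8+1.2 − 4φ)·1 = 2.86
φ = (4.100 − 2.86/1) / 4 = 0.31 in/h.

φ ≈ 0.31 in/h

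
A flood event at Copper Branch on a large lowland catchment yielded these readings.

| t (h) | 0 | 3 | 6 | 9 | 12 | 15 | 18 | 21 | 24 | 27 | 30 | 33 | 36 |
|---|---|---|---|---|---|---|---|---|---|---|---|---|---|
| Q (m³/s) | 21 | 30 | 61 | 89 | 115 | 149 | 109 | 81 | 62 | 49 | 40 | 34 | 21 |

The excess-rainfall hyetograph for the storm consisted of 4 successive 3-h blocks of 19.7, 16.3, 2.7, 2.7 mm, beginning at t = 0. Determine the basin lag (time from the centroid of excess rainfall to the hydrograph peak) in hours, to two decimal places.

Centroid of excess rainfall: t_c = Σ P_i·t̄_i / ΣP_i = 3.6594 h (block centres at 1.5, 4.5, 7.5, 10.5 h).
Hydrograph peak occurs at t = 15 h, so basin lag t_L = 15 − 3.6594 = 11.34 h.

t_L ≈ 11.34 h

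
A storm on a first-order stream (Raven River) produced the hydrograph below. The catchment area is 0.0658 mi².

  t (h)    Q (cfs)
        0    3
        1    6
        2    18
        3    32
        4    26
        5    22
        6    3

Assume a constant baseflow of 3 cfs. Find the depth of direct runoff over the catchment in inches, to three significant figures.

Direct runoff: 0.0, 3.0, 15.0, 29.0, 23.0, 19.0, 0.0 cfs; ΣQ_DR = 89.00 cfs.
V = ΣQ_DR · Δt = 89.00 × 3600 s = 3.204 × 10^5 ft³.
Over A = 0.0658 mi², depth = V / A = 2.10 in.

d ≈ 2.10 in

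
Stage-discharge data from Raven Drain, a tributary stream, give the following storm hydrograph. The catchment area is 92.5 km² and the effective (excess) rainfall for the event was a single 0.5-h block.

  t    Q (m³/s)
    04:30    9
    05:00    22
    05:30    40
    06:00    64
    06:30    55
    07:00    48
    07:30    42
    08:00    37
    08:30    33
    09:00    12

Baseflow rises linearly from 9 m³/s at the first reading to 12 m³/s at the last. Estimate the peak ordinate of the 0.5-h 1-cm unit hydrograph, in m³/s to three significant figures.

U_p ≈ 108 m³/s

Direct runoff: 0.00, 12.67, 30.33, 54.00, 44.67, 37.33, 31.00, 25.67, 21.33, 0.00 m³/s; ΣQ_DR = 257.0 m³/s, peak = 54.00 m³/s.
Runoff depth d = ΣQ_DR·Δt / A = 257.0 × 1800 / (92.5 km²) = 5.001 mm.
The 1-cm UH is the DRH scaled by (10 mm)/d, so U_p = 54.00 × 10/5.001 = 108 m³/s.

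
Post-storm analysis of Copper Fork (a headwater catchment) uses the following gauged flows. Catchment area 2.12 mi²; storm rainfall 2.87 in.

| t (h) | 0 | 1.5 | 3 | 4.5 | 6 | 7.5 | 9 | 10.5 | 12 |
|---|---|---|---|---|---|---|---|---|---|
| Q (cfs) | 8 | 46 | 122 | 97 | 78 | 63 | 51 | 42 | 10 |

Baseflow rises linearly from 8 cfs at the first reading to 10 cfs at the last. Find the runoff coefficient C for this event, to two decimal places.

C ≈ 0.17

ΣQ_DR = 436.0 cfs; V = ΣQ_DR·Δt = 2.354 × 10^6 ft³.
Runoff depth d = V / A = 0.4780 in.
C = d / P = 0.4780 / 2.87 = 0.17.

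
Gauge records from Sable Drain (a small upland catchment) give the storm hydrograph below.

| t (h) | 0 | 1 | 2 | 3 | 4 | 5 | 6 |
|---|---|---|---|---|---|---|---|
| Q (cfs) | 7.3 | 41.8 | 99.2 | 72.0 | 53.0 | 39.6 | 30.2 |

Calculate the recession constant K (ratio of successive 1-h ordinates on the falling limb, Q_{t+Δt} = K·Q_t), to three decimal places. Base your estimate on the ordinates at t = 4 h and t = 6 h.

K ≈ 0.755

Using the recession-limb readings at t = 4 h and t = 6 h: Q falls from 53.0 to 30.2 cfs over 2 intervals.
K = (Q₂/Q₁)^(1/2) = (30.2/53.0)^(1/2) = 0.755.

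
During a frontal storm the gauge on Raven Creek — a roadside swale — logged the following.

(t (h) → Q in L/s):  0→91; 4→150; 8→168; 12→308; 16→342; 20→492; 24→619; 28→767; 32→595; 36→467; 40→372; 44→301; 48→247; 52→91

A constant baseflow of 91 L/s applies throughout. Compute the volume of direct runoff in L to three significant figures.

V ≈ 5.38 × 10^7 L

Direct-runoff ordinates (Q − Q_b): 0.0, 59.0, 77.0, 217.0, 251.0, 401.0, 528.0, 676.0, 504.0, 376.0, 281.0, 210.0, 156.0, 0.0 L/s.
ΣQ_DR = 3736 L/s.
With Δt = 4 h = 14400 s, V = ΣQ_DR · Δt = 3736 × 14400 = 5.38 × 10^7 L.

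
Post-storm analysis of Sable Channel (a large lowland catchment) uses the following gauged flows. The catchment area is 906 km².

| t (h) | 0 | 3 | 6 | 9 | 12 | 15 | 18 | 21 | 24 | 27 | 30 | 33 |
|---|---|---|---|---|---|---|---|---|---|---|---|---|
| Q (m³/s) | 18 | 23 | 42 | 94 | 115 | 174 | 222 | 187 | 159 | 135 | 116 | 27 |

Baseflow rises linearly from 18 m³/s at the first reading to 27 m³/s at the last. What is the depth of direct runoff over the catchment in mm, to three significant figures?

d ≈ 12.4 mm

Direct runoff: 0.00, 4.18, 22.36, 73.55, 93.73, 151.91, 199.09, 163.27, 134.45, 109.64, 89.82, 0.00 m³/s; ΣQ_DR = 1042 m³/s.
V = ΣQ_DR · Δt = 1042 × 10800 s = 1.125 × 10^7 m³.
Over A = 906 km², depth = V / A = 12.4 mm.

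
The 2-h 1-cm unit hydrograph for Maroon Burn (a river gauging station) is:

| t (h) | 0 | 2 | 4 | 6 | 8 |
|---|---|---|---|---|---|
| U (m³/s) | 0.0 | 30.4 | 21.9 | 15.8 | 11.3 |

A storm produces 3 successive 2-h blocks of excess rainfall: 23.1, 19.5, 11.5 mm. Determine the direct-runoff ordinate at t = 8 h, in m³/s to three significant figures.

By discrete convolution, Q_j = Σ (P_i / 10 mm) · U_{j−i}.
At t = 8 h (j=4): Q = (23.1/10)·11.3 + (19.5/10)·15.8 + (11.5/10)·21.9 = 82.1 m³/s.

Q ≈ 82.1 m³/s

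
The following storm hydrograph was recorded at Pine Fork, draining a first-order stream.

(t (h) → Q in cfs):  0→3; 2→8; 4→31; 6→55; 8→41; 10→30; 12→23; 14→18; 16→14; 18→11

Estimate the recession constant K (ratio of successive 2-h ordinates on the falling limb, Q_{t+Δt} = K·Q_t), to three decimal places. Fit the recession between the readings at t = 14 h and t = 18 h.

Using the recession-limb readings at t = 14 h and t = 18 h: Q falls from 18 to 11 cfs over 2 intervals.
K = (Q₂/Q₁)^(1/2) = (11/18)^(1/2) = 0.782.

K ≈ 0.782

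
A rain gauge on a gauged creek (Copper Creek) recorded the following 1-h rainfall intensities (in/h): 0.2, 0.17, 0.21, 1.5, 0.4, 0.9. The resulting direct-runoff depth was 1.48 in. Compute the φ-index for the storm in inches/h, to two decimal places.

φ ≈ 0.46 in/h

Only the 2 blocks with intensity above φ contribute runoff: 1.5, 0.9 in/h.
Σ(I−φ)·Δt = d  ⇒  (1.5+0.9 − 2φ)·1 = 1.48
φ = (2.400 − 1.48/1) / 2 = 0.46 in/h.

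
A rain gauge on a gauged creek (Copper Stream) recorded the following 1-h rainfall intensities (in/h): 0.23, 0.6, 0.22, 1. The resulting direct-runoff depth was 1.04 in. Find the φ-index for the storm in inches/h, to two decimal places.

φ ≈ 0.28 in/h

Only the 2 blocks with intensity above φ contribute runoff: 0.6, 1 in/h.
Σ(I−φ)·Δt = d  ⇒  (0.6+1 − 2φ)·1 = 1.04
φ = (1.600 − 1.04/1) / 2 = 0.28 in/h.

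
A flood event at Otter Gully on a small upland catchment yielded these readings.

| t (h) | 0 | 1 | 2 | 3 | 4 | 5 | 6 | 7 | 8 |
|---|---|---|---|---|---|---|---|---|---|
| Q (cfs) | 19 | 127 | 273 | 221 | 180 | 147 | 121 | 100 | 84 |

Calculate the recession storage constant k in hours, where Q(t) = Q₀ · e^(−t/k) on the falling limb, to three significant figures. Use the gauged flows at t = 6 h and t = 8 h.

k ≈ 5.48 h

On the falling limb, Q drops from 121 to 84 cfs between t = 6 h and t = 8 h (Δt = 2 h).
k = −Δt / ln(Q₂/Q₁) = −2 / ln(84/121) = 5.48 h.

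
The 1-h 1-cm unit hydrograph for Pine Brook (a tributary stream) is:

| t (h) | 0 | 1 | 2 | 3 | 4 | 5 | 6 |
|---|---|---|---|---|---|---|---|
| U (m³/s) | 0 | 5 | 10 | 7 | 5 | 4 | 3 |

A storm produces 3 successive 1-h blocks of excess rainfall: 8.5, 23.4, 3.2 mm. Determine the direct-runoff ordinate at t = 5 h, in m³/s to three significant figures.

By discrete convolution, Q_j = Σ (P_i / 10 mm) · U_{j−i}.
At t = 5 h (j=5): Q = (8.5/10)·4 + (23.4/10)·5 + (3.2/10)·7 = 17.3 m³/s.

Q ≈ 17.3 m³/s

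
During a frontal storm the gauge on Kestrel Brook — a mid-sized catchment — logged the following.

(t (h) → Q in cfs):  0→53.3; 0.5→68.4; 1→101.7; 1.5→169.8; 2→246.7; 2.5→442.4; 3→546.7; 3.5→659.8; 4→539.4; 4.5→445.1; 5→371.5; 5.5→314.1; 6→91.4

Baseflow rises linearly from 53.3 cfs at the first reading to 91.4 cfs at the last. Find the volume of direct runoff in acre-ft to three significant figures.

V ≈ 129 acre-ft

Direct-runoff ordinates (Q − Q_b): 0.00, 11.93, 42.05, 106.97, 180.70, 373.23, 474.35, 584.27, 460.70, 363.23, 286.45, 225.88, 0.00 cfs.
ΣQ_DR = 3110 cfs.
With Δt = 0.5 h = 1800 s, V = ΣQ_DR · Δt = 3110 × 1800 = 5.60 × 10^6 ft³ = 129 acre-ft.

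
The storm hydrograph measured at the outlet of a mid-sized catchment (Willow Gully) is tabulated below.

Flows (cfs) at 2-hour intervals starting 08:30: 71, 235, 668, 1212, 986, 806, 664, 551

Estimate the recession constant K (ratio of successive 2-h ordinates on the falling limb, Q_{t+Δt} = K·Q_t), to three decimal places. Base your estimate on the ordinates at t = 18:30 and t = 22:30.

Using the recession-limb readings at t = 18:30 and t = 22:30: Q falls from 806 to 551 cfs over 2 intervals.
K = (Q₂/Q₁)^(1/2) = (551/806)^(1/2) = 0.827.

K ≈ 0.827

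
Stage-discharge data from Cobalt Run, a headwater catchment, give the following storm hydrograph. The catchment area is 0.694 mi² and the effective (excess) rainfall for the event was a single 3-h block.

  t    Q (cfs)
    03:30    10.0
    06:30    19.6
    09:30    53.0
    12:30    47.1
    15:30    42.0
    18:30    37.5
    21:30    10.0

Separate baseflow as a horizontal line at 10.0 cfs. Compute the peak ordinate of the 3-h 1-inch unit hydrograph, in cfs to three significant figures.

U_p ≈ 43.0 cfs

Direct runoff: 0.0, 9.6, 43.0, 37.1, 32.0, 27.5, 0.0 cfs; ΣQ_DR = 149.2 cfs, peak = 43.0 cfs.
Runoff depth d = ΣQ_DR·Δt / A = 149.2 × 10800 / (0.694 mi²) = 0.9994 in.
The 1-inch UH is the DRH scaled by (1 in)/d, so U_p = 43.0 × 1/0.9994 = 43.0 cfs.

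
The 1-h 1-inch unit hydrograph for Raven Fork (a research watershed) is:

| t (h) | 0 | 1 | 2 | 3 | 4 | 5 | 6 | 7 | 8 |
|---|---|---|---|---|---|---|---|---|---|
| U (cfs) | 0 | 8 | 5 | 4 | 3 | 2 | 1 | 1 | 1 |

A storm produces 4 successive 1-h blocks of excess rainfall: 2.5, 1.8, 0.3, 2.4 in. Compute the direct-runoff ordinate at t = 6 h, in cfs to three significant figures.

Q ≈ 16.6 cfs

By discrete convolution, Q_j = Σ (P_i / 1 in) · U_{j−i}.
At t = 6 h (j=6): Q = (2.5/1)·1 + (1.8/1)·2 + (0.3/1)·3 + (2.4/1)·4 = 16.6 cfs.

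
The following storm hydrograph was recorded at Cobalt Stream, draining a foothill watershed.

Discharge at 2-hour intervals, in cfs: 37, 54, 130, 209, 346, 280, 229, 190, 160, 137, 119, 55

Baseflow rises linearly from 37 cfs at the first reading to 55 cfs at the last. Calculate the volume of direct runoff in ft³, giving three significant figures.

Direct-runoff ordinates (Q − Q_b): 0.00, 15.36, 89.73, 167.09, 302.45, 234.82, 182.18, 141.55, 109.91, 85.27, 65.64, 0.00 cfs.
ΣQ_DR = 1394 cfs.
With Δt = 2 h = 7200 s, V = ΣQ_DR · Δt = 1394 × 7200 = 1.00 × 10^7 ft³.

V ≈ 1.00 × 10^7 ft³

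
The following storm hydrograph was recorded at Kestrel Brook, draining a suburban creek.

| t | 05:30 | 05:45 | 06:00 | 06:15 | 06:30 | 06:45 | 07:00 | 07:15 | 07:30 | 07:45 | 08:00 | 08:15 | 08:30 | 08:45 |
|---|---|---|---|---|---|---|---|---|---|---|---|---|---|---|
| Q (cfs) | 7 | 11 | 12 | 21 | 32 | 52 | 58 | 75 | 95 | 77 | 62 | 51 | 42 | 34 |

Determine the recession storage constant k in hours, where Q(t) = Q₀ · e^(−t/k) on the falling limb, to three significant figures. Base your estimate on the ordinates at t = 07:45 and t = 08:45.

k ≈ 1.22 h

On the falling limb, Q drops from 77 to 34 cfs between t = 07:45 and t = 08:45 (Δt = 1 h).
k = −Δt / ln(Q₂/Q₁) = −1 / ln(34/77) = 1.22 h.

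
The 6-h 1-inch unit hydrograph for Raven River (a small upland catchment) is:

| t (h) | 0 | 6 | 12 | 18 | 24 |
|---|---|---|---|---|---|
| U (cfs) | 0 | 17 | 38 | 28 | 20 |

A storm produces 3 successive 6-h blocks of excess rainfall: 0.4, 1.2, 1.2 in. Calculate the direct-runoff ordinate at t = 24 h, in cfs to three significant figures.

By discrete convolution, Q_j = Σ (P_i / 1 in) · U_{j−i}.
At t = 24 h (j=4): Q = (0.4/1)·20 + (1.2/1)·28 + (1.2/1)·38 = 87.2 cfs.

Q ≈ 87.2 cfs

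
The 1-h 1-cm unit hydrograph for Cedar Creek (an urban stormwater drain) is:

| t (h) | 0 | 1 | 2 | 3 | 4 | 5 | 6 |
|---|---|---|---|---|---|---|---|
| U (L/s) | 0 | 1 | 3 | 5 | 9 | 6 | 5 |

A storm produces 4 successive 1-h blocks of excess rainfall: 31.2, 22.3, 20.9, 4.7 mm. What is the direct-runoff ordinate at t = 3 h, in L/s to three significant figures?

By discrete convolution, Q_j = Σ (P_i / 10 mm) · U_{j−i}.
At t = 3 h (j=3): Q = (31.2/10)·5 + (22.3/10)·3 + (20.9/10)·1 + (4.7/10)·0 = 24.4 L/s.

Q ≈ 24.4 L/s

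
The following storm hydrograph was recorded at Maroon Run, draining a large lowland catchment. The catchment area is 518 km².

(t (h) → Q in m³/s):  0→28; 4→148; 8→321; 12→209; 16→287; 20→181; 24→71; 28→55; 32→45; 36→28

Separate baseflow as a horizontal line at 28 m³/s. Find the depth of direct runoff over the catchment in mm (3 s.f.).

Direct runoff: 0.0, 120.0, 293.0, 181.0, 259.0, 153.0, 43.0, 27.0, 17.0, 0.0 m³/s; ΣQ_DR = 1093 m³/s.
V = ΣQ_DR · Δt = 1093 × 14400 s = 1.574 × 10^7 m³.
Over A = 518 km², depth = V / A = 30.4 mm.

d ≈ 30.4 mm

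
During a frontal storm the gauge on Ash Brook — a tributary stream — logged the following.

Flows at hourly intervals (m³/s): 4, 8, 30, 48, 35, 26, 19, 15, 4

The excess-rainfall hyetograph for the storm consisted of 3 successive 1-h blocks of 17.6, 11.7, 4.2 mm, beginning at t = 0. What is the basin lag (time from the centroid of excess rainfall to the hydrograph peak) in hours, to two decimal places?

t_L ≈ 1.90 h

Centroid of excess rainfall: t_c = Σ P_i·t̄_i / ΣP_i = 1.1000 h (block centres at 0.5, 1.5, 2.5 h).
Hydrograph peak occurs at t = 3 h, so basin lag t_L = 3 − 1.1000 = 1.90 h.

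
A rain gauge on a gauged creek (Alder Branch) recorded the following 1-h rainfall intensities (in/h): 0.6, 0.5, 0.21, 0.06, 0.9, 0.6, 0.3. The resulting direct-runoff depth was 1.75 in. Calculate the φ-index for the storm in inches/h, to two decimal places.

Only the 5 blocks with intensity above φ contribute runoff: 0.6, 0.5, 0.9, 0.6, 0.3 in/h.
Σ(I−φ)·Δt = d  ⇒  (0.6+0.5+0.9+0.6+0.3 − 5φ)·1 = 1.75
φ = (2.900 − 1.75/1) / 5 = 0.23 in/h.

φ ≈ 0.23 in/h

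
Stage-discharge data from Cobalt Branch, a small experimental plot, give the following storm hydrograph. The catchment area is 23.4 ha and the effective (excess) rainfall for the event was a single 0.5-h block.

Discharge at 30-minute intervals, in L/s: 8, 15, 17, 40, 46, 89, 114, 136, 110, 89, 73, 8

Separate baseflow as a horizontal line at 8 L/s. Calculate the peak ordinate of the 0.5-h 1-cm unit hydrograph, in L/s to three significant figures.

Direct runoff: 0.0, 7.0, 9.0, 32.0, 38.0, 81.0, 106.0, 128.0, 102.0, 81.0, 65.0, 0.0 L/s; ΣQ_DR = 649.0 L/s, peak = 128.0 L/s.
Runoff depth d = ΣQ_DR·Δt / A = 649.0 × 1800 / (23.4 ha) = 4.992 mm.
The 1-cm UH is the DRH scaled by (10 mm)/d, so U_p = 128.0 × 10/4.992 = 256 L/s.

U_p ≈ 256 L/s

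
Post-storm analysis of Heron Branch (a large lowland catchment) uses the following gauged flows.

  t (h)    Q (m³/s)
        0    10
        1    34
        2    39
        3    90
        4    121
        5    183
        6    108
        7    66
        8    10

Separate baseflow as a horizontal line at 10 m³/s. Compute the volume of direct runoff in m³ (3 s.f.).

Direct-runoff ordinates (Q − Q_b): 0.0, 24.0, 29.0, 80.0, 111.0, 173.0, 98.0, 56.0, 0.0 m³/s.
ΣQ_DR = 571.0 m³/s.
With Δt = 1 h = 3600 s, V = ΣQ_DR · Δt = 571.0 × 3600 = 2.06 × 10^6 m³.

V ≈ 2.06 × 10^6 m³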